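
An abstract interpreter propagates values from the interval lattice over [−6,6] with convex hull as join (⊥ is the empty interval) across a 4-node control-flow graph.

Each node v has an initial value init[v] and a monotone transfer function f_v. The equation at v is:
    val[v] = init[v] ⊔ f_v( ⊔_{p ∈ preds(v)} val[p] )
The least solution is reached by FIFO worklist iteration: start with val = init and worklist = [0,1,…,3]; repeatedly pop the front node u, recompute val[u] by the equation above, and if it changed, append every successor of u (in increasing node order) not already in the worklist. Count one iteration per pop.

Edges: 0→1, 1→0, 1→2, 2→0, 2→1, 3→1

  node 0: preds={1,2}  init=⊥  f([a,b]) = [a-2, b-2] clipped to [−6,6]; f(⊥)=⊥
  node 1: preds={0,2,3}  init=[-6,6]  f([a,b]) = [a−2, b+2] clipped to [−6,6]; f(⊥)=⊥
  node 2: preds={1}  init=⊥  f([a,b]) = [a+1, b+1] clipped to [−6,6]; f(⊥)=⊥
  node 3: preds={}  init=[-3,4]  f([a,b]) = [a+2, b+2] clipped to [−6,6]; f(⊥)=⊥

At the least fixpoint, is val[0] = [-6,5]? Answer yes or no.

no

Iteration log — 6 steps:
  step 1. node 0  ⊔preds=[-6,6]  new=[-6,4]  old=⊥  +wl: 
  step 2. node 1  ⊔preds=[-6,4]  new=[-6,6]  stable
  step 3. node 2  ⊔preds=[-6,6]  new=[-5,6]  old=⊥  +wl: 0,1
  step 4. node 3  ⊔preds=⊥  new=[-3,4]  stable
  step 5. node 0  ⊔preds=[-6,6]  new=[-6,4]  stable
  step 6. node 1  ⊔preds=[-6,6]  new=[-6,6]  stable

Least fixpoint reached:
  node 0: [-6,4]
  node 1: [-6,6]
  node 2: [-5,6]
  node 3: [-3,4]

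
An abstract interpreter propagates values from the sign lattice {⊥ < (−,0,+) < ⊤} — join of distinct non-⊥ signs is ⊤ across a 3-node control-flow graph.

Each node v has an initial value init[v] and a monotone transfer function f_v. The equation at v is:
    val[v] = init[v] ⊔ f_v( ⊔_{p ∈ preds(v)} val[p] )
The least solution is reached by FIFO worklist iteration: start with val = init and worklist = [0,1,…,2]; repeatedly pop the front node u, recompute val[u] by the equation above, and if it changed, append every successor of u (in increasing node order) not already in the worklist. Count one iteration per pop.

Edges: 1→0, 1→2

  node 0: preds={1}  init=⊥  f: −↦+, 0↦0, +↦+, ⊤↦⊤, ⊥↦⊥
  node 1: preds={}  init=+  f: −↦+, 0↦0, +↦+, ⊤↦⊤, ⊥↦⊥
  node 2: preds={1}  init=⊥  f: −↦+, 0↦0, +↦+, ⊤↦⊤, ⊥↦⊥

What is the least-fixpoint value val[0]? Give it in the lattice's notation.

+

Worklist (3 pops):
  #1 pop 0: in=+ → + (was ⊥); enqueue []
  #2 pop 1: in=⊥ → + (no change)
  #3 pop 2: in=+ → + (was ⊥); enqueue []

Fixpoint:
  val[0] = +
  val[1] = +
  val[2] = +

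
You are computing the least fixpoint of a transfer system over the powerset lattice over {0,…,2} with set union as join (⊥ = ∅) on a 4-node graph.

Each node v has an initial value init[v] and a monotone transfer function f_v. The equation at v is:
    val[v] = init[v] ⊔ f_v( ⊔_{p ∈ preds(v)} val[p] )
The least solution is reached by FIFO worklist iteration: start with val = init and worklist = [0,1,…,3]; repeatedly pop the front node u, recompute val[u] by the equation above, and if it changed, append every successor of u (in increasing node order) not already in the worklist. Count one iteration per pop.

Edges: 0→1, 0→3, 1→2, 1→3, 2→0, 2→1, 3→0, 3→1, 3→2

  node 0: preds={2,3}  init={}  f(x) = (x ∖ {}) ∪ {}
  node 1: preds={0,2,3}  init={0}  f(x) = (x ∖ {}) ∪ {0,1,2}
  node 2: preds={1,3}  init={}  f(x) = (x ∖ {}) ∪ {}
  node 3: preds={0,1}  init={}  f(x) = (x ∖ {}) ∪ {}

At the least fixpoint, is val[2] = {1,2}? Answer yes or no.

Iteration log — 8 steps:
  step 1. node 0  ⊔preds={}  new={}  stable
  step 2. node 1  ⊔preds={}  new={0,1,2}  old={0}  +wl: 
  step 3. node 2  ⊔preds={0,1,2}  new={0,1,2}  old={}  +wl: 0,1
  step 4. node 3  ⊔preds={0,1,2}  new={0,1,2}  old={}  +wl: 2
  step 5. node 0  ⊔preds={0,1,2}  new={0,1,2}  old={}  +wl: 3
  step 6. node 1  ⊔preds={0,1,2}  new={0,1,2}  stable
  step 7. node 2  ⊔preds={0,1,2}  new={0,1,2}  stable
  step 8. node 3  ⊔preds={0,1,2}  new={0,1,2}  stable

Least fixpoint reached:
  node 0: {0,1,2}
  node 1: {0,1,2}
  node 2: {0,1,2}
  node 3: {0,1,2}

no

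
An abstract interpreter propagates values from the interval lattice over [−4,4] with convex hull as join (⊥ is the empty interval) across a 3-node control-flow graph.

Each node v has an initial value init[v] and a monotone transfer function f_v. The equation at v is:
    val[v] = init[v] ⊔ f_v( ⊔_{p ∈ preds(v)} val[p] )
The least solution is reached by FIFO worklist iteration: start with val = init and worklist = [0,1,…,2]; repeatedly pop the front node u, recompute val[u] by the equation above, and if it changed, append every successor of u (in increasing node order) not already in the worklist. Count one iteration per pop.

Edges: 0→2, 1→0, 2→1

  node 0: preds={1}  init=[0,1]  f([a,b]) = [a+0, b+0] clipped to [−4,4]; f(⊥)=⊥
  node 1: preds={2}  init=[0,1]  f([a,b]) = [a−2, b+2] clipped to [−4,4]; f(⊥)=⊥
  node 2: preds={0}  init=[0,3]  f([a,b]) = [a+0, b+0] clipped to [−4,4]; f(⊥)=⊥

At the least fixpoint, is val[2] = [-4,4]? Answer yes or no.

Iteration log — 9 steps:
  step 1. node 0  ⊔preds=[0,1]  new=[0,1]  stable
  step 2. node 1  ⊔preds=[0,3]  new=[-2,4]  old=[0,1]  +wl: 0
  step 3. node 2  ⊔preds=[0,1]  new=[0,3]  stable
  step 4. node 0  ⊔preds=[-2,4]  new=[-2,4]  old=[0,1]  +wl: 2
  step 5. node 2  ⊔preds=[-2,4]  new=[-2,4]  old=[0,3]  +wl: 1
  step 6. node 1  ⊔preds=[-2,4]  new=[-4,4]  old=[-2,4]  +wl: 0
  step 7. node 0  ⊔preds=[-4,4]  new=[-4,4]  old=[-2,4]  +wl: 2
  step 8. node 2  ⊔preds=[-4,4]  new=[-4,4]  old=[-2,4]  +wl: 1
  step 9. node 1  ⊔preds=[-4,4]  new=[-4,4]  stable

Least fixpoint reached:
  node 0: [-4,4]
  node 1: [-4,4]
  node 2: [-4,4]

yes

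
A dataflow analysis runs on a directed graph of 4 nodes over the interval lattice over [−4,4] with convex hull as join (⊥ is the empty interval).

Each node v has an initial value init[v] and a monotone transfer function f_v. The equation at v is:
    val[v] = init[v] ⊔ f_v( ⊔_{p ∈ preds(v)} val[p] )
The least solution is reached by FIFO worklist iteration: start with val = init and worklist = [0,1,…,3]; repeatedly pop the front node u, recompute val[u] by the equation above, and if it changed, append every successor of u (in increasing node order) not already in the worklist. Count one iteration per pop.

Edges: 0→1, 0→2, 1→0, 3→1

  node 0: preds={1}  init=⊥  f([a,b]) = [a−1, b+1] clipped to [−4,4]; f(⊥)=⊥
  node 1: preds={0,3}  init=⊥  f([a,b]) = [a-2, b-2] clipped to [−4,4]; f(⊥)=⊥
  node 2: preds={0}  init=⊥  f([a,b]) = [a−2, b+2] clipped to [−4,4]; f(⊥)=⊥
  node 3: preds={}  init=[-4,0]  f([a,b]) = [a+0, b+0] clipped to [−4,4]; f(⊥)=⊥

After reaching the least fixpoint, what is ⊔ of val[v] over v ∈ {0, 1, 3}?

Trace (7 dequeues):
  [1] u=0 | in ⊥ | out ⊥ | ==
  [2] u=1 | in [-4,0] | out [-4,-2] | prev ⊥ | push {0}
  [3] u=2 | in ⊥ | out ⊥ | ==
  [4] u=3 | in ⊥ | out [-4,0] | ==
  [5] u=0 | in [-4,-2] | out [-4,-1] | prev ⊥ | push {1,2}
  [6] u=1 | in [-4,0] | out [-4,-2] | ==
  [7] u=2 | in [-4,-1] | out [-4,1] | prev ⊥ | push {}

Converged values:
  [0] [-4,-1]
  [1] [-4,-2]
  [2] [-4,1]
  [3] [-4,0]

[-4,0]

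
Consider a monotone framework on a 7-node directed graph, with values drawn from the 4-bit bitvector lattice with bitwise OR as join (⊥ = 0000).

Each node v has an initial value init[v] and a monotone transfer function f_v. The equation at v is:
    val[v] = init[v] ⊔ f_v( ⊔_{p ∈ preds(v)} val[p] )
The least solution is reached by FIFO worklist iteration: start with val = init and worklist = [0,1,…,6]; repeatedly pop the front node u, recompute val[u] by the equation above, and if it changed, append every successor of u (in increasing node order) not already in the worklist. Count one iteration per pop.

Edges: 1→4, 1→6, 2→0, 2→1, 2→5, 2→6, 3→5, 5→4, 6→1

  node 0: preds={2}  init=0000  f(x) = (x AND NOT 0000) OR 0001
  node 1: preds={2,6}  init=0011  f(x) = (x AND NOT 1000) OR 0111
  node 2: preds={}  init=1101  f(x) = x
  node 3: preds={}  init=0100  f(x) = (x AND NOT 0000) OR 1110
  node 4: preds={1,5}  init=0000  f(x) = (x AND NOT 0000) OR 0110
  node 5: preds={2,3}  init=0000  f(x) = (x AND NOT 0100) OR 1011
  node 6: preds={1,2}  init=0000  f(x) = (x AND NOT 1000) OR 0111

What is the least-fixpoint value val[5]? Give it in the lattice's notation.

1011

Trace (9 dequeues):
  [1] u=0 | in 1101 | out 1101 | prev 0000 | push {}
  [2] u=1 | in 1101 | out 0111 | prev 0011 | push {}
  [3] u=2 | in 0000 | out 1101 | ==
  [4] u=3 | in 0000 | out 1110 | prev 0100 | push {}
  [5] u=4 | in 0111 | out 0111 | prev 0000 | push {}
  [6] u=5 | in 1111 | out 1011 | prev 0000 | push {4}
  [7] u=6 | in 1111 | out 0111 | prev 0000 | push {1}
  [8] u=4 | in 1111 | out 1111 | prev 0111 | push {}
  [9] u=1 | in 1111 | out 0111 | ==

Converged values:
  [0] 1101
  [1] 0111
  [2] 1101
  [3] 1110
  [4] 1111
  [5] 1011
  [6] 0111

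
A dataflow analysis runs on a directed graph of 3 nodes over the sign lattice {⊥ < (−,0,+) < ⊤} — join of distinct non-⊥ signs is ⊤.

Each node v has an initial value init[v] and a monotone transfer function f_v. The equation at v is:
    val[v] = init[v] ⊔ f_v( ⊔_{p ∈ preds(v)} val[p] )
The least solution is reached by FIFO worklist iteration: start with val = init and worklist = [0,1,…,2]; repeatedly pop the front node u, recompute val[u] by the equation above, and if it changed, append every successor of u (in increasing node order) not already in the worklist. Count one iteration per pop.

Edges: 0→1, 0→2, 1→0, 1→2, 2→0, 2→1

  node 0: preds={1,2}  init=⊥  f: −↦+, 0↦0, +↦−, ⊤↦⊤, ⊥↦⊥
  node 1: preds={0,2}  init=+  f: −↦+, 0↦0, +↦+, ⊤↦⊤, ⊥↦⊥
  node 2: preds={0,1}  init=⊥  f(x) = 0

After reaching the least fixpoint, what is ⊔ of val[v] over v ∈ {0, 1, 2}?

Trace (7 dequeues):
  [1] u=0 | in + | out − | prev ⊥ | push {}
  [2] u=1 | in − | out + | ==
  [3] u=2 | in ⊤ | out 0 | prev ⊥ | push {0,1}
  [4] u=0 | in ⊤ | out ⊤ | prev − | push {2}
  [5] u=1 | in ⊤ | out ⊤ | prev + | push {0}
  [6] u=2 | in ⊤ | out 0 | ==
  [7] u=0 | in ⊤ | out ⊤ | ==

Converged values:
  [0] ⊤
  [1] ⊤
  [2] 0

⊤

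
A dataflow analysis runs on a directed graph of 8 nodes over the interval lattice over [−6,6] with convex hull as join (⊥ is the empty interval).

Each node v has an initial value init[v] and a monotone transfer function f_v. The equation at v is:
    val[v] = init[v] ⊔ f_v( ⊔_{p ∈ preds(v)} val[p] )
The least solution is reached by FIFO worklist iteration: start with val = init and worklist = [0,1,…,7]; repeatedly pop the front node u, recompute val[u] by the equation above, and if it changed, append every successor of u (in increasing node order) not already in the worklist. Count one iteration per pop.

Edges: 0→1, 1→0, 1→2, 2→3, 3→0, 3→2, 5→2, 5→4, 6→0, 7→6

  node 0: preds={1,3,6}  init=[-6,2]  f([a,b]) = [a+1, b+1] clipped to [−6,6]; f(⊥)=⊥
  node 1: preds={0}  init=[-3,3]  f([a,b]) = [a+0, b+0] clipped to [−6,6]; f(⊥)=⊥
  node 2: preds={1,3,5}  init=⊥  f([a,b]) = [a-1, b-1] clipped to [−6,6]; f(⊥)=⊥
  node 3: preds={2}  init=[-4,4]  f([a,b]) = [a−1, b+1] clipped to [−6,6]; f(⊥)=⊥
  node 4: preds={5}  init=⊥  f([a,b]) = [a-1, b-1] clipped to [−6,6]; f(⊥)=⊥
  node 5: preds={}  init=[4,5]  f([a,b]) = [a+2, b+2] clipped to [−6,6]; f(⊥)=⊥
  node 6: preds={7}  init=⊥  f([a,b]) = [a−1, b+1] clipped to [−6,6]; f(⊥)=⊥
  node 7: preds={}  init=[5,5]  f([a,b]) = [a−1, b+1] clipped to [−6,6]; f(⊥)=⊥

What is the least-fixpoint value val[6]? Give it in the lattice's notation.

[4,6]

Worklist (16 pops):
  #1 pop 0: in=[-4,4] → [-6,5] (was [-6,2]); enqueue []
  #2 pop 1: in=[-6,5] → [-6,5] (was [-3,3]); enqueue [0]
  #3 pop 2: in=[-6,5] → [-6,4] (was ⊥); enqueue []
  #4 pop 3: in=[-6,4] → [-6,5] (was [-4,4]); enqueue [2]
  #5 pop 4: in=[4,5] → [3,4] (was ⊥); enqueue []
  #6 pop 5: in=⊥ → [4,5] (no change)
  #7 pop 6: in=[5,5] → [4,6] (was ⊥); enqueue []
  #8 pop 7: in=⊥ → [5,5] (no change)
  #9 pop 0: in=[-6,6] → [-6,6] (was [-6,5]); enqueue [1]
  #10 pop 2: in=[-6,5] → [-6,4] (no change)
  #11 pop 1: in=[-6,6] → [-6,6] (was [-6,5]); enqueue [0,2]
  #12 pop 0: in=[-6,6] → [-6,6] (no change)
  #13 pop 2: in=[-6,6] → [-6,5] (was [-6,4]); enqueue [3]
  #14 pop 3: in=[-6,5] → [-6,6] (was [-6,5]); enqueue [0,2]
  #15 pop 0: in=[-6,6] → [-6,6] (no change)
  #16 pop 2: in=[-6,6] → [-6,5] (no change)

Fixpoint:
  val[0] = [-6,6]
  val[1] = [-6,6]
  val[2] = [-6,5]
  val[3] = [-6,6]
  val[4] = [3,4]
  val[5] = [4,5]
  val[6] = [4,6]
  val[7] = [5,5]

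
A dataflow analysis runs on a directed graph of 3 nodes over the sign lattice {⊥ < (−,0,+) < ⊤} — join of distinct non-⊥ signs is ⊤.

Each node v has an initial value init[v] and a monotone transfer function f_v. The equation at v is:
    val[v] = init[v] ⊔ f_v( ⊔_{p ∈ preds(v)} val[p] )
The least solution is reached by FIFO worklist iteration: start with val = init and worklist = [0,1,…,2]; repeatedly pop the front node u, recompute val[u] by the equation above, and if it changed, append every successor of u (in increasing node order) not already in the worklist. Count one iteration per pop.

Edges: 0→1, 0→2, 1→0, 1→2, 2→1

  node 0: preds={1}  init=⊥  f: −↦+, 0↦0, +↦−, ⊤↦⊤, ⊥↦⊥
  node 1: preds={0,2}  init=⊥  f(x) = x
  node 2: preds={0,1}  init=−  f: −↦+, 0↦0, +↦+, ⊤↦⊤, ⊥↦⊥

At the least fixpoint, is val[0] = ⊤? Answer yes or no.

yes

Worklist (9 pops):
  #1 pop 0: in=⊥ → ⊥ (no change)
  #2 pop 1: in=− → − (was ⊥); enqueue [0]
  #3 pop 2: in=− → ⊤ (was −); enqueue [1]
  #4 pop 0: in=− → + (was ⊥); enqueue [2]
  #5 pop 1: in=⊤ → ⊤ (was −); enqueue [0]
  #6 pop 2: in=⊤ → ⊤ (no change)
  #7 pop 0: in=⊤ → ⊤ (was +); enqueue [1,2]
  #8 pop 1: in=⊤ → ⊤ (no change)
  #9 pop 2: in=⊤ → ⊤ (no change)

Fixpoint:
  val[0] = ⊤
  val[1] = ⊤
  val[2] = ⊤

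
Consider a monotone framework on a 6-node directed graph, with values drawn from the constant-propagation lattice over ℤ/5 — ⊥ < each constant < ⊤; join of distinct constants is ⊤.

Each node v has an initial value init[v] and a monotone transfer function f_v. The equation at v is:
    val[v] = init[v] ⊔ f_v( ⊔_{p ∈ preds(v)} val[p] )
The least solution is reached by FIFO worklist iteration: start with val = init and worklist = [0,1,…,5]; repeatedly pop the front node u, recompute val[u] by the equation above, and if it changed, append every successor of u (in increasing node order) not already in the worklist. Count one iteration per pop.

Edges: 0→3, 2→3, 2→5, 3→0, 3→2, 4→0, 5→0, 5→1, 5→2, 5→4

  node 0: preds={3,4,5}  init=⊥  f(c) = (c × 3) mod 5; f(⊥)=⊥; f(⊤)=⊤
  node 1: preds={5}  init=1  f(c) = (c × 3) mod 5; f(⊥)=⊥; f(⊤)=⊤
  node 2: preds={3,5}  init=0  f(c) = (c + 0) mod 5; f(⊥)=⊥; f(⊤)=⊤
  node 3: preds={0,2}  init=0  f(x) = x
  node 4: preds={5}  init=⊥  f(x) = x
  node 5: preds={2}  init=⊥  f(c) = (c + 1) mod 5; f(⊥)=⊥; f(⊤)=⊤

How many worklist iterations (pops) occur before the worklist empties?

Worklist (17 pops):
  #1 pop 0: in=0 → 0 (was ⊥); enqueue []
  #2 pop 1: in=⊥ → 1 (no change)
  #3 pop 2: in=0 → 0 (no change)
  #4 pop 3: in=0 → 0 (no change)
  #5 pop 4: in=⊥ → ⊥ (no change)
  #6 pop 5: in=0 → 1 (was ⊥); enqueue [0,1,2,4]
  #7 pop 0: in=⊤ → ⊤ (was 0); enqueue [3]
  #8 pop 1: in=1 → ⊤ (was 1); enqueue []
  #9 pop 2: in=⊤ → ⊤ (was 0); enqueue [5]
  #10 pop 4: in=1 → 1 (was ⊥); enqueue [0]
  #11 pop 3: in=⊤ → ⊤ (was 0); enqueue [2]
  #12 pop 5: in=⊤ → ⊤ (was 1); enqueue [1,4]
  #13 pop 0: in=⊤ → ⊤ (no change)
  #14 pop 2: in=⊤ → ⊤ (no change)
  #15 pop 1: in=⊤ → ⊤ (no change)
  #16 pop 4: in=⊤ → ⊤ (was 1); enqueue [0]
  #17 pop 0: in=⊤ → ⊤ (no change)

Fixpoint:
  val[0] = ⊤
  val[1] = ⊤
  val[2] = ⊤
  val[3] = ⊤
  val[4] = ⊤
  val[5] = ⊤

17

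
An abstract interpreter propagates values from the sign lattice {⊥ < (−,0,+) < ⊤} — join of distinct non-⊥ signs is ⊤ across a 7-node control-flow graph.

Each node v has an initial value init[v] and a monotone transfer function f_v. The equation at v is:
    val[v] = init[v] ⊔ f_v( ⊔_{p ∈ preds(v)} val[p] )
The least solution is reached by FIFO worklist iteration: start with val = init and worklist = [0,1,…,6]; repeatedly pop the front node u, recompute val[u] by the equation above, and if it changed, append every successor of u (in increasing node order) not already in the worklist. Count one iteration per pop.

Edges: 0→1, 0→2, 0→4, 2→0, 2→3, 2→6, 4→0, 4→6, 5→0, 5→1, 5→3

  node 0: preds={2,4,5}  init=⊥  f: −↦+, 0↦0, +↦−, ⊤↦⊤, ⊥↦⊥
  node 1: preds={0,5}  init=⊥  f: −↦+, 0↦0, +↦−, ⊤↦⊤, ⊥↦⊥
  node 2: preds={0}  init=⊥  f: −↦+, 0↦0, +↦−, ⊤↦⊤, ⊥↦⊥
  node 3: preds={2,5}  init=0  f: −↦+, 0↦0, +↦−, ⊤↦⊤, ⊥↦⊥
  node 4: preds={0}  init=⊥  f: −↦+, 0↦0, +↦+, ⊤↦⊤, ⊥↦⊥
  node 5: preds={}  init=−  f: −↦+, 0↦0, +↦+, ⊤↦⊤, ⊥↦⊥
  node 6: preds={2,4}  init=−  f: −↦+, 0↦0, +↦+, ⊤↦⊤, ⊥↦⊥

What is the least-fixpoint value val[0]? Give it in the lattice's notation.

Iteration log — 14 steps:
  step 1. node 0  ⊔preds=−  new=+  old=⊥  +wl: 
  step 2. node 1  ⊔preds=⊤  new=⊤  old=⊥  +wl: 
  step 3. node 2  ⊔preds=+  new=−  old=⊥  +wl: 0
  step 4. node 3  ⊔preds=−  new=⊤  old=0  +wl: 
  step 5. node 4  ⊔preds=+  new=+  old=⊥  +wl: 
  step 6. node 5  ⊔preds=⊥  new=−  stable
  step 7. node 6  ⊔preds=⊤  new=⊤  old=−  +wl: 
  step 8. node 0  ⊔preds=⊤  new=⊤  old=+  +wl: 1,2,4
  step 9. node 1  ⊔preds=⊤  new=⊤  stable
  step 10. node 2  ⊔preds=⊤  new=⊤  old=−  +wl: 0,3,6
  step 11. node 4  ⊔preds=⊤  new=⊤  old=+  +wl: 
  step 12. node 0  ⊔preds=⊤  new=⊤  stable
  step 13. node 3  ⊔preds=⊤  new=⊤  stable
  step 14. node 6  ⊔preds=⊤  new=⊤  stable

Least fixpoint reached:
  node 0: ⊤
  node 1: ⊤
  node 2: ⊤
  node 3: ⊤
  node 4: ⊤
  node 5: −
  node 6: ⊤

⊤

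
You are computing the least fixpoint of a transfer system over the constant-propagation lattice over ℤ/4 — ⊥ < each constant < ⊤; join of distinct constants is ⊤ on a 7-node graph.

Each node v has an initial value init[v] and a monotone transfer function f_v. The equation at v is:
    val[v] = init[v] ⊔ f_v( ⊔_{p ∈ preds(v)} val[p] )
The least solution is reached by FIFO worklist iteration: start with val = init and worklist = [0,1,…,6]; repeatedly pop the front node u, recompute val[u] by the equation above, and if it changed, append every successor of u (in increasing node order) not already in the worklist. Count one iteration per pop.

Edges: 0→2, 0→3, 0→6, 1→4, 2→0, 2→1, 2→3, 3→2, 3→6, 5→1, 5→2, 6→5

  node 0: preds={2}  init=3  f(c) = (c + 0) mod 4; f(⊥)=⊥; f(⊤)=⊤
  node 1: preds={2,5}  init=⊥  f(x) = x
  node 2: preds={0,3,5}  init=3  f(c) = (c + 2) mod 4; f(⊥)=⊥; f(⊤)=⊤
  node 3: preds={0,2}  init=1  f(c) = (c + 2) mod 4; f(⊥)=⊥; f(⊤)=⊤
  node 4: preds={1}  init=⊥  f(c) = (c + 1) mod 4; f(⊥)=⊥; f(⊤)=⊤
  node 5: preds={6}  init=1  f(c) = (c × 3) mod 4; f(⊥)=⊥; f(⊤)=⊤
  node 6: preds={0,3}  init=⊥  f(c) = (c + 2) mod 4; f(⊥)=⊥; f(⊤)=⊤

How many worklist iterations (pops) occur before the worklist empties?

Iteration log — 15 steps:
  step 1. node 0  ⊔preds=3  new=3  stable
  step 2. node 1  ⊔preds=⊤  new=⊤  old=⊥  +wl: 
  step 3. node 2  ⊔preds=⊤  new=⊤  old=3  +wl: 0,1
  step 4. node 3  ⊔preds=⊤  new=⊤  old=1  +wl: 2
  step 5. node 4  ⊔preds=⊤  new=⊤  old=⊥  +wl: 
  step 6. node 5  ⊔preds=⊥  new=1  stable
  step 7. node 6  ⊔preds=⊤  new=⊤  old=⊥  +wl: 5
  step 8. node 0  ⊔preds=⊤  new=⊤  old=3  +wl: 3,6
  step 9. node 1  ⊔preds=⊤  new=⊤  stable
  step 10. node 2  ⊔preds=⊤  new=⊤  stable
  step 11. node 5  ⊔preds=⊤  new=⊤  old=1  +wl: 1,2
  step 12. node 3  ⊔preds=⊤  new=⊤  stable
  step 13. node 6  ⊔preds=⊤  new=⊤  stable
  step 14. node 1  ⊔preds=⊤  new=⊤  stable
  step 15. node 2  ⊔preds=⊤  new=⊤  stable

Least fixpoint reached:
  node 0: ⊤
  node 1: ⊤
  node 2: ⊤
  node 3: ⊤
  node 4: ⊤
  node 5: ⊤
  node 6: ⊤

15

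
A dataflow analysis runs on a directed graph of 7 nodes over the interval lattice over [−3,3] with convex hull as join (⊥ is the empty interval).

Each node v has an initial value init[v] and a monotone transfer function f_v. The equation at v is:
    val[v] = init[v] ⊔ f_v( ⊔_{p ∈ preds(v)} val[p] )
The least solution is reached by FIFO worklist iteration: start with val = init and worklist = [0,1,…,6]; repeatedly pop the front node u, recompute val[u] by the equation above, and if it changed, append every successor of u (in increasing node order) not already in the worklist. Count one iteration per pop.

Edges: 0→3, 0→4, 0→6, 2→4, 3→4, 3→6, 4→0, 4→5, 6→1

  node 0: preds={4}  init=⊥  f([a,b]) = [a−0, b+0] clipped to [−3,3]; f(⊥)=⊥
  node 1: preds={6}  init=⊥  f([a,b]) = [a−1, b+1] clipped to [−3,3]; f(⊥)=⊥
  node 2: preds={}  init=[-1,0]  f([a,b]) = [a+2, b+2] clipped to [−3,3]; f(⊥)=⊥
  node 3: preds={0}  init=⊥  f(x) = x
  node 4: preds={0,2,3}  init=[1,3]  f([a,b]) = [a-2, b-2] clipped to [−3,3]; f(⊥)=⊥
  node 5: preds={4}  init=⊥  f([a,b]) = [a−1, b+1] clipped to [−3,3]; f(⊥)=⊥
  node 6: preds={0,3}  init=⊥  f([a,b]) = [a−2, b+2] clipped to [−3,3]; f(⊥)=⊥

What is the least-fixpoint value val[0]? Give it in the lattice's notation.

Iteration log — 13 steps:
  step 1. node 0  ⊔preds=[1,3]  new=[1,3]  old=⊥  +wl: 
  step 2. node 1  ⊔preds=⊥  new=⊥  stable
  step 3. node 2  ⊔preds=⊥  new=[-1,0]  stable
  step 4. node 3  ⊔preds=[1,3]  new=[1,3]  old=⊥  +wl: 
  step 5. node 4  ⊔preds=[-1,3]  new=[-3,3]  old=[1,3]  +wl: 0
  step 6. node 5  ⊔preds=[-3,3]  new=[-3,3]  old=⊥  +wl: 
  step 7. node 6  ⊔preds=[1,3]  new=[-1,3]  old=⊥  +wl: 1
  step 8. node 0  ⊔preds=[-3,3]  new=[-3,3]  old=[1,3]  +wl: 3,4,6
  step 9. node 1  ⊔preds=[-1,3]  new=[-2,3]  old=⊥  +wl: 
  step 10. node 3  ⊔preds=[-3,3]  new=[-3,3]  old=[1,3]  +wl: 
  step 11. node 4  ⊔preds=[-3,3]  new=[-3,3]  stable
  step 12. node 6  ⊔preds=[-3,3]  new=[-3,3]  old=[-1,3]  +wl: 1
  step 13. node 1  ⊔preds=[-3,3]  new=[-3,3]  old=[-2,3]  +wl: 

Least fixpoint reached:
  node 0: [-3,3]
  node 1: [-3,3]
  node 2: [-1,0]
  node 3: [-3,3]
  node 4: [-3,3]
  node 5: [-3,3]
  node 6: [-3,3]

[-3,3]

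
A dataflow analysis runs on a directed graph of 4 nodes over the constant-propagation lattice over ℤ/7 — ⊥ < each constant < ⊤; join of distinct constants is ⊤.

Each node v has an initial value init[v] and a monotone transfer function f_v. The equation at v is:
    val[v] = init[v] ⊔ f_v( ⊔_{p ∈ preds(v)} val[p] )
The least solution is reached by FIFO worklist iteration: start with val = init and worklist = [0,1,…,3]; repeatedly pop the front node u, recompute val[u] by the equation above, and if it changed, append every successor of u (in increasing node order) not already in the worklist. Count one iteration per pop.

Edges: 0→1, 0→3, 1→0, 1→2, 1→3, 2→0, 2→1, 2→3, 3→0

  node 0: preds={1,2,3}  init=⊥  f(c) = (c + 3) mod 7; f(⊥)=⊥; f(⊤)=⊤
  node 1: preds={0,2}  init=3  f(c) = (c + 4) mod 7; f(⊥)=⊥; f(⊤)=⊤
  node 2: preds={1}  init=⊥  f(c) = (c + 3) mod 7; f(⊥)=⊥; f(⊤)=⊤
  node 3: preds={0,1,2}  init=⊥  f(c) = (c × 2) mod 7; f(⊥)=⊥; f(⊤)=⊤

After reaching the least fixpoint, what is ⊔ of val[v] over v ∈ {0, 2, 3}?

⊤

Iteration log — 12 steps:
  step 1. node 0  ⊔preds=3  new=6  old=⊥  +wl: 
  step 2. node 1  ⊔preds=6  new=3  stable
  step 3. node 2  ⊔preds=3  new=6  old=⊥  +wl: 0,1
  step 4. node 3  ⊔preds=⊤  new=⊤  old=⊥  +wl: 
  step 5. node 0  ⊔preds=⊤  new=⊤  old=6  +wl: 3
  step 6. node 1  ⊔preds=⊤  new=⊤  old=3  +wl: 0,2
  step 7. node 3  ⊔preds=⊤  new=⊤  stable
  step 8. node 0  ⊔preds=⊤  new=⊤  stable
  step 9. node 2  ⊔preds=⊤  new=⊤  old=6  +wl: 0,1,3
  step 10. node 0  ⊔preds=⊤  new=⊤  stable
  step 11. node 1  ⊔preds=⊤  new=⊤  stable
  step 12. node 3  ⊔preds=⊤  new=⊤  stable

Least fixpoint reached:
  node 0: ⊤
  node 1: ⊤
  node 2: ⊤
  node 3: ⊤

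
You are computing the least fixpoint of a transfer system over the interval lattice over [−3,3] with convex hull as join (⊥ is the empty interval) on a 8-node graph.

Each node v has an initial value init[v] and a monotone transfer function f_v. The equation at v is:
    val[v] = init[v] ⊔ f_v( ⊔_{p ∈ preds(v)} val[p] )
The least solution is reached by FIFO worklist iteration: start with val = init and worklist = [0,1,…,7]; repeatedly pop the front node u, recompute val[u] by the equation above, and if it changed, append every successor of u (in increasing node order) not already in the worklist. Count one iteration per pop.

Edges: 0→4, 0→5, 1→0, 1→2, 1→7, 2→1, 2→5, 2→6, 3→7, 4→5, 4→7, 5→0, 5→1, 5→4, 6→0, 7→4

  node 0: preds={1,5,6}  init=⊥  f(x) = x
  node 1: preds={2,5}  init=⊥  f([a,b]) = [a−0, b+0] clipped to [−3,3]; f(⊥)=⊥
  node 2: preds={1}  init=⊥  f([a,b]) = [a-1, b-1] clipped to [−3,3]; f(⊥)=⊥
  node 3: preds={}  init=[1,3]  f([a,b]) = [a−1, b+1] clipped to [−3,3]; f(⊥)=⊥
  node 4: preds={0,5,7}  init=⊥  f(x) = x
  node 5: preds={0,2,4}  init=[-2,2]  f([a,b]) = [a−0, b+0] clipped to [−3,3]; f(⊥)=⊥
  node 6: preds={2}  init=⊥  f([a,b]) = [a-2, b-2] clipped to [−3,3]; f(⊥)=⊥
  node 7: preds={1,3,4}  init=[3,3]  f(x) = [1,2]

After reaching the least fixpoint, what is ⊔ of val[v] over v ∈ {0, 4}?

Worklist (19 pops):
  #1 pop 0: in=[-2,2] → [-2,2] (was ⊥); enqueue []
  #2 pop 1: in=[-2,2] → [-2,2] (was ⊥); enqueue [0]
  #3 pop 2: in=[-2,2] → [-3,1] (was ⊥); enqueue [1]
  #4 pop 3: in=⊥ → [1,3] (no change)
  #5 pop 4: in=[-2,3] → [-2,3] (was ⊥); enqueue []
  #6 pop 5: in=[-3,3] → [-3,3] (was [-2,2]); enqueue [4]
  #7 pop 6: in=[-3,1] → [-3,-1] (was ⊥); enqueue []
  #8 pop 7: in=[-2,3] → [1,3] (was [3,3]); enqueue []
  #9 pop 0: in=[-3,3] → [-3,3] (was [-2,2]); enqueue [5]
  #10 pop 1: in=[-3,3] → [-3,3] (was [-2,2]); enqueue [0,2,7]
  #11 pop 4: in=[-3,3] → [-3,3] (was [-2,3]); enqueue []
  #12 pop 5: in=[-3,3] → [-3,3] (no change)
  #13 pop 0: in=[-3,3] → [-3,3] (no change)
  #14 pop 2: in=[-3,3] → [-3,2] (was [-3,1]); enqueue [1,5,6]
  #15 pop 7: in=[-3,3] → [1,3] (no change)
  #16 pop 1: in=[-3,3] → [-3,3] (no change)
  #17 pop 5: in=[-3,3] → [-3,3] (no change)
  #18 pop 6: in=[-3,2] → [-3,0] (was [-3,-1]); enqueue [0]
  #19 pop 0: in=[-3,3] → [-3,3] (no change)

Fixpoint:
  val[0] = [-3,3]
  val[1] = [-3,3]
  val[2] = [-3,2]
  val[3] = [1,3]
  val[4] = [-3,3]
  val[5] = [-3,3]
  val[6] = [-3,0]
  val[7] = [1,3]

[-3,3]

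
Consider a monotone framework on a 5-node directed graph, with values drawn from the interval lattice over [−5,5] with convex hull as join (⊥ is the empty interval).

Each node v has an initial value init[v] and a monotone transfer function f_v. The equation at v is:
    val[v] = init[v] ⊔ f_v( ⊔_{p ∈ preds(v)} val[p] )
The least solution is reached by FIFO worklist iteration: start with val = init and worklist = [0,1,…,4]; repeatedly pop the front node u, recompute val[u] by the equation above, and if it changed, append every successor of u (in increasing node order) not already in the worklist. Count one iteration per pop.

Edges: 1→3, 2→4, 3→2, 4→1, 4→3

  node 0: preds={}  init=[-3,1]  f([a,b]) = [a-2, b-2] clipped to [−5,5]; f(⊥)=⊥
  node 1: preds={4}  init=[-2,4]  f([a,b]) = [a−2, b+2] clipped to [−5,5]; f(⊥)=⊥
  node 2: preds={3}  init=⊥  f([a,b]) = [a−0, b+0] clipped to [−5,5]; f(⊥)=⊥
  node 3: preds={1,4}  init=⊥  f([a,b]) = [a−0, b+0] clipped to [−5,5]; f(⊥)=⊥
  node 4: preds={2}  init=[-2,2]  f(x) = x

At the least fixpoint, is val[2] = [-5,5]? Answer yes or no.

yes

Trace (13 dequeues):
  [1] u=0 | in ⊥ | out [-3,1] | ==
  [2] u=1 | in [-2,2] | out [-4,4] | prev [-2,4] | push {}
  [3] u=2 | in ⊥ | out ⊥ | ==
  [4] u=3 | in [-4,4] | out [-4,4] | prev ⊥ | push {2}
  [5] u=4 | in ⊥ | out [-2,2] | ==
  [6] u=2 | in [-4,4] | out [-4,4] | prev ⊥ | push {4}
  [7] u=4 | in [-4,4] | out [-4,4] | prev [-2,2] | push {1,3}
  [8] u=1 | in [-4,4] | out [-5,5] | prev [-4,4] | push {}
  [9] u=3 | in [-5,5] | out [-5,5] | prev [-4,4] | push {2}
  [10] u=2 | in [-5,5] | out [-5,5] | prev [-4,4] | push {4}
  [11] u=4 | in [-5,5] | out [-5,5] | prev [-4,4] | push {1,3}
  [12] u=1 | in [-5,5] | out [-5,5] | ==
  [13] u=3 | in [-5,5] | out [-5,5] | ==

Converged values:
  [0] [-3,1]
  [1] [-5,5]
  [2] [-5,5]
  [3] [-5,5]
  [4] [-5,5]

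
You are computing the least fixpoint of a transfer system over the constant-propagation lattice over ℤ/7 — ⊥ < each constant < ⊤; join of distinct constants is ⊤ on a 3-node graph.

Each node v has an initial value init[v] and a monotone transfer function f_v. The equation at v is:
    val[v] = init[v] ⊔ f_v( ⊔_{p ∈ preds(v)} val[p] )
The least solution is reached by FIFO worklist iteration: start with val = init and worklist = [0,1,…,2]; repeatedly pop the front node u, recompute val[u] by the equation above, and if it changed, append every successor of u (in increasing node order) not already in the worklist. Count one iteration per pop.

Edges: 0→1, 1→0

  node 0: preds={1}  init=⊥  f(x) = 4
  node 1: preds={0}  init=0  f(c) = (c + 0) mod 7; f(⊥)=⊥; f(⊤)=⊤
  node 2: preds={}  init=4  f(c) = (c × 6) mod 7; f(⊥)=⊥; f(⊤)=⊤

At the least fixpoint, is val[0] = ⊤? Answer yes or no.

Worklist (4 pops):
  #1 pop 0: in=0 → 4 (was ⊥); enqueue []
  #2 pop 1: in=4 → ⊤ (was 0); enqueue [0]
  #3 pop 2: in=⊥ → 4 (no change)
  #4 pop 0: in=⊤ → 4 (no change)

Fixpoint:
  val[0] = 4
  val[1] = ⊤
  val[2] = 4

no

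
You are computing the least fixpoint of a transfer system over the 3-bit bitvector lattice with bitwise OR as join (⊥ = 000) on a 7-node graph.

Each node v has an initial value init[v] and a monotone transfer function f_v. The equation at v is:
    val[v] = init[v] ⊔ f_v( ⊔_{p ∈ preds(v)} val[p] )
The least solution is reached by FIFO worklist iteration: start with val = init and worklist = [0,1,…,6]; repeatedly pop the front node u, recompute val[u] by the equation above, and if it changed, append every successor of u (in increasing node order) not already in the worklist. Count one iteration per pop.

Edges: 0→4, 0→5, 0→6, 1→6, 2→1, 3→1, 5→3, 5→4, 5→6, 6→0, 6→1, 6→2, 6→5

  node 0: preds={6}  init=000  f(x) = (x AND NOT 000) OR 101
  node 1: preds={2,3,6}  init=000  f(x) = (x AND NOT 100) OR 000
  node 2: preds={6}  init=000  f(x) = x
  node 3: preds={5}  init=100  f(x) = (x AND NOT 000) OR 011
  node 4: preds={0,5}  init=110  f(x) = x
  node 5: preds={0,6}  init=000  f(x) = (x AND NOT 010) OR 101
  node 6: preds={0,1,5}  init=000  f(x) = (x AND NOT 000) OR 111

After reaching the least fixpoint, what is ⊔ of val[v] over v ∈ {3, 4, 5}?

111

Trace (16 dequeues):
  [1] u=0 | in 000 | out 101 | prev 000 | push {}
  [2] u=1 | in 100 | out 000 | ==
  [3] u=2 | in 000 | out 000 | ==
  [4] u=3 | in 000 | out 111 | prev 100 | push {1}
  [5] u=4 | in 101 | out 111 | prev 110 | push {}
  [6] u=5 | in 101 | out 101 | prev 000 | push {3,4}
  [7] u=6 | in 101 | out 111 | prev 000 | push {0,2,5}
  [8] u=1 | in 111 | out 011 | prev 000 | push {6}
  [9] u=3 | in 101 | out 111 | ==
  [10] u=4 | in 101 | out 111 | ==
  [11] u=0 | in 111 | out 111 | prev 101 | push {4}
  [12] u=2 | in 111 | out 111 | prev 000 | push {1}
  [13] u=5 | in 111 | out 101 | ==
  [14] u=6 | in 111 | out 111 | ==
  [15] u=4 | in 111 | out 111 | ==
  [16] u=1 | in 111 | out 011 | ==

Converged values:
  [0] 111
  [1] 011
  [2] 111
  [3] 111
  [4] 111
  [5] 101
  [6] 111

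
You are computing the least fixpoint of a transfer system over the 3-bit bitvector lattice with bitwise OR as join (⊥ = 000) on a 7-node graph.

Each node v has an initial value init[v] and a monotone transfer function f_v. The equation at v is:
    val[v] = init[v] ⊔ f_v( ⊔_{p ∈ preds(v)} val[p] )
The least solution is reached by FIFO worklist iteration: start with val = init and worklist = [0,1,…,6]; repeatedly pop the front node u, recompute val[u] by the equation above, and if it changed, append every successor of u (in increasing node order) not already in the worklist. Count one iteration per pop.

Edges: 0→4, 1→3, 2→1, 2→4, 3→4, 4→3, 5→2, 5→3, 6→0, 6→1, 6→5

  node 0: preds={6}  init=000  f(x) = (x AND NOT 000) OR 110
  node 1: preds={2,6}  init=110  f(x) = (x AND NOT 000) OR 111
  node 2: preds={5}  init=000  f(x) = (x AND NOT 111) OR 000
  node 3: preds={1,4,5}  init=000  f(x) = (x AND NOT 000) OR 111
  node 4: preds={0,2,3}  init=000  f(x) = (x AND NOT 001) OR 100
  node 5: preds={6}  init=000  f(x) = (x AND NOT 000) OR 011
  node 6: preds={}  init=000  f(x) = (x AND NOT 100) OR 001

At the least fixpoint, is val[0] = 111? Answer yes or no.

Trace (13 dequeues):
  [1] u=0 | in 000 | out 110 | prev 000 | push {}
  [2] u=1 | in 000 | out 111 | prev 110 | push {}
  [3] u=2 | in 000 | out 000 | ==
  [4] u=3 | in 111 | out 111 | prev 000 | push {}
  [5] u=4 | in 111 | out 110 | prev 000 | push {3}
  [6] u=5 | in 000 | out 011 | prev 000 | push {2}
  [7] u=6 | in 000 | out 001 | prev 000 | push {0,1,5}
  [8] u=3 | in 111 | out 111 | ==
  [9] u=2 | in 011 | out 000 | ==
  [10] u=0 | in 001 | out 111 | prev 110 | push {4}
  [11] u=1 | in 001 | out 111 | ==
  [12] u=5 | in 001 | out 011 | ==
  [13] u=4 | in 111 | out 110 | ==

Converged values:
  [0] 111
  [1] 111
  [2] 000
  [3] 111
  [4] 110
  [5] 011
  [6] 001

yes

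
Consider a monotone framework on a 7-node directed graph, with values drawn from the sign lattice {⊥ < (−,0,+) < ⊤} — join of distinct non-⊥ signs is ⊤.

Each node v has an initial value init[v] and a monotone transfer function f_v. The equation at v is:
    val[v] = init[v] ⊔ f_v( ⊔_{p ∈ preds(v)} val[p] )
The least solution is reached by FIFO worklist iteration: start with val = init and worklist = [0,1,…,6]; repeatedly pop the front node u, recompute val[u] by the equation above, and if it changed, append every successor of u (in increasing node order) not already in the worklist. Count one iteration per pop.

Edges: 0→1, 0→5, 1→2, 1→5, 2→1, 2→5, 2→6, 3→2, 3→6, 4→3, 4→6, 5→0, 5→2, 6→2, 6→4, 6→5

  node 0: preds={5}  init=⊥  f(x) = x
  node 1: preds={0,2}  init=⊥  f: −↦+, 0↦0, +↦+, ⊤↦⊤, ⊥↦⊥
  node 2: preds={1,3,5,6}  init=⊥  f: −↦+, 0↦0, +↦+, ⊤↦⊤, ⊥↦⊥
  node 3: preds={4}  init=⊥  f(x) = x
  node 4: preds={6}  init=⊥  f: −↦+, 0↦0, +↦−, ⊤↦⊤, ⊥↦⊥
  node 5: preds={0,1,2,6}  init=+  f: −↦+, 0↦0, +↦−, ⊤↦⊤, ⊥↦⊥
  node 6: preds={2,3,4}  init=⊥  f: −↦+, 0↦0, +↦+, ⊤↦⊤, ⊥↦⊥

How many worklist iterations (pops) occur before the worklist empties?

Iteration log — 22 steps:
  step 1. node 0  ⊔preds=+  new=+  old=⊥  +wl: 
  step 2. node 1  ⊔preds=+  new=+  old=⊥  +wl: 
  step 3. node 2  ⊔preds=+  new=+  old=⊥  +wl: 1
  step 4. node 3  ⊔preds=⊥  new=⊥  stable
  step 5. node 4  ⊔preds=⊥  new=⊥  stable
  step 6. node 5  ⊔preds=+  new=⊤  old=+  +wl: 0,2
  step 7. node 6  ⊔preds=+  new=+  old=⊥  +wl: 4,5
  step 8. node 1  ⊔preds=+  new=+  stable
  step 9. node 0  ⊔preds=⊤  new=⊤  old=+  +wl: 1
  step 10. node 2  ⊔preds=⊤  new=⊤  old=+  +wl: 6
  step 11. node 4  ⊔preds=+  new=−  old=⊥  +wl: 3
  step 12. node 5  ⊔preds=⊤  new=⊤  stable
  step 13. node 1  ⊔preds=⊤  new=⊤  old=+  +wl: 2,5
  step 14. node 6  ⊔preds=⊤  new=⊤  old=+  +wl: 4
  step 15. node 3  ⊔preds=−  new=−  old=⊥  +wl: 6
  step 16. node 2  ⊔preds=⊤  new=⊤  stable
  step 17. node 5  ⊔preds=⊤  new=⊤  stable
  step 18. node 4  ⊔preds=⊤  new=⊤  old=−  +wl: 3
  step 19. node 6  ⊔preds=⊤  new=⊤  stable
  step 20. node 3  ⊔preds=⊤  new=⊤  old=−  +wl: 2,6
  step 21. node 2  ⊔preds=⊤  new=⊤  stable
  step 22. node 6  ⊔preds=⊤  new=⊤  stable

Least fixpoint reached:
  node 0: ⊤
  node 1: ⊤
  node 2: ⊤
  node 3: ⊤
  node 4: ⊤
  node 5: ⊤
  node 6: ⊤

22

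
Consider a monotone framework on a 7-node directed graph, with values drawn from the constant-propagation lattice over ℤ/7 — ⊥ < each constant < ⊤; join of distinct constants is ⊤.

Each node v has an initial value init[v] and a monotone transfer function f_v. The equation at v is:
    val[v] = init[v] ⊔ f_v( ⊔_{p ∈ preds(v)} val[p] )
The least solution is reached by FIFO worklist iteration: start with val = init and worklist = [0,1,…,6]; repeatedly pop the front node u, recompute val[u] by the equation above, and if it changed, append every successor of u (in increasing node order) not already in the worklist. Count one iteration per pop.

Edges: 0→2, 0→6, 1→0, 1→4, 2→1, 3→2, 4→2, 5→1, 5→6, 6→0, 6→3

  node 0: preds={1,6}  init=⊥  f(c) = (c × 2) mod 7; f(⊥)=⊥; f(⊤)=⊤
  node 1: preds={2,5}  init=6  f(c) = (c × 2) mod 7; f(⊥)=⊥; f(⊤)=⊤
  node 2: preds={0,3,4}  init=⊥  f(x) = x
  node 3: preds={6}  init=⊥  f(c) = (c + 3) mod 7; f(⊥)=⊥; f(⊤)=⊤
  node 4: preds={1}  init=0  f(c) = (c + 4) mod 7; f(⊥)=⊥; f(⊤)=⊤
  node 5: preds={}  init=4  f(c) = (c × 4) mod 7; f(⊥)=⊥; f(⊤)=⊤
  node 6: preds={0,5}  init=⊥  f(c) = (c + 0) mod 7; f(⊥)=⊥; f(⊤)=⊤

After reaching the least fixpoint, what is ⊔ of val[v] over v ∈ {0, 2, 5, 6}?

⊤

Worklist (13 pops):
  #1 pop 0: in=6 → 5 (was ⊥); enqueue []
  #2 pop 1: in=4 → ⊤ (was 6); enqueue [0]
  #3 pop 2: in=⊤ → ⊤ (was ⊥); enqueue [1]
  #4 pop 3: in=⊥ → ⊥ (no change)
  #5 pop 4: in=⊤ → ⊤ (was 0); enqueue [2]
  #6 pop 5: in=⊥ → 4 (no change)
  #7 pop 6: in=⊤ → ⊤ (was ⊥); enqueue [3]
  #8 pop 0: in=⊤ → ⊤ (was 5); enqueue [6]
  #9 pop 1: in=⊤ → ⊤ (no change)
  #10 pop 2: in=⊤ → ⊤ (no change)
  #11 pop 3: in=⊤ → ⊤ (was ⊥); enqueue [2]
  #12 pop 6: in=⊤ → ⊤ (no change)
  #13 pop 2: in=⊤ → ⊤ (no change)

Fixpoint:
  val[0] = ⊤
  val[1] = ⊤
  val[2] = ⊤
  val[3] = ⊤
  val[4] = ⊤
  val[5] = 4
  val[6] = ⊤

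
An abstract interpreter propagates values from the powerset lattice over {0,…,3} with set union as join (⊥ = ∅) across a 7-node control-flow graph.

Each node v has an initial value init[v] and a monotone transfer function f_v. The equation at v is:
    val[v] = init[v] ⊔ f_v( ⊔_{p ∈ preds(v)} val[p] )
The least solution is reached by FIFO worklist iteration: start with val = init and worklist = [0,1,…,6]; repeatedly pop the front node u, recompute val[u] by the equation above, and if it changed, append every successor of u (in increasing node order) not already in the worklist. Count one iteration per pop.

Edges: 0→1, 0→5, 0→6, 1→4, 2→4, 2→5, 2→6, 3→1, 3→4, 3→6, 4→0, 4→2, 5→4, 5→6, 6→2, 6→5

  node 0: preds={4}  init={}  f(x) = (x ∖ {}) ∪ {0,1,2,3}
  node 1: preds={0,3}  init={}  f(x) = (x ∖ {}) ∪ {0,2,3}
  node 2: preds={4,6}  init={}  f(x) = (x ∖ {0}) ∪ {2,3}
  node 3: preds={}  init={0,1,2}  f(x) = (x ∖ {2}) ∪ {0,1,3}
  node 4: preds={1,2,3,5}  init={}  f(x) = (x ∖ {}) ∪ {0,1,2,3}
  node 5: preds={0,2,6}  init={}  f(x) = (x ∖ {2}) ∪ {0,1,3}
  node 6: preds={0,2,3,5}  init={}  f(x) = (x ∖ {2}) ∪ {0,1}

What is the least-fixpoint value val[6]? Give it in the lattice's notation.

Trace (13 dequeues):
  [1] u=0 | in {} | out {0,1,2,3} | prev {} | push {}
  [2] u=1 | in {0,1,2,3} | out {0,1,2,3} | prev {} | push {}
  [3] u=2 | in {} | out {2,3} | prev {} | push {}
  [4] u=3 | in {} | out {0,1,2,3} | prev {0,1,2} | push {1}
  [5] u=4 | in {0,1,2,3} | out {0,1,2,3} | prev {} | push {0,2}
  [6] u=5 | in {0,1,2,3} | out {0,1,3} | prev {} | push {4}
  [7] u=6 | in {0,1,2,3} | out {0,1,3} | prev {} | push {5}
  [8] u=1 | in {0,1,2,3} | out {0,1,2,3} | ==
  [9] u=0 | in {0,1,2,3} | out {0,1,2,3} | ==
  [10] u=2 | in {0,1,2,3} | out {1,2,3} | prev {2,3} | push {6}
  [11] u=4 | in {0,1,2,3} | out {0,1,2,3} | ==
  [12] u=5 | in {0,1,2,3} | out {0,1,3} | ==
  [13] u=6 | in {0,1,2,3} | out {0,1,3} | ==

Converged values:
  [0] {0,1,2,3}
  [1] {0,1,2,3}
  [2] {1,2,3}
  [3] {0,1,2,3}
  [4] {0,1,2,3}
  [5] {0,1,3}
  [6] {0,1,3}

{0,1,3}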